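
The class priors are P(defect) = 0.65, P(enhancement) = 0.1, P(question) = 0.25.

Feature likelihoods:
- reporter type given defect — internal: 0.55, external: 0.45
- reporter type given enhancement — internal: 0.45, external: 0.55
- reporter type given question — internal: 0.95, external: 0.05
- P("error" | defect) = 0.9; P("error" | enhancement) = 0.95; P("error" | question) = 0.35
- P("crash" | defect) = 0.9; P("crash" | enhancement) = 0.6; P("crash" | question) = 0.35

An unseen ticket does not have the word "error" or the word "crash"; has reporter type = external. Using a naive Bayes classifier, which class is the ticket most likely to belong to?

defect: 0.65 × 0.45 × (1−0.9) × (1−0.9) = 0.002925
enhancement: 0.1 × 0.55 × (1−0.95) × (1−0.6) = 0.0011
question: 0.25 × 0.05 × (1−0.35) × (1−0.35) = 0.00528125
Highest score → question.

question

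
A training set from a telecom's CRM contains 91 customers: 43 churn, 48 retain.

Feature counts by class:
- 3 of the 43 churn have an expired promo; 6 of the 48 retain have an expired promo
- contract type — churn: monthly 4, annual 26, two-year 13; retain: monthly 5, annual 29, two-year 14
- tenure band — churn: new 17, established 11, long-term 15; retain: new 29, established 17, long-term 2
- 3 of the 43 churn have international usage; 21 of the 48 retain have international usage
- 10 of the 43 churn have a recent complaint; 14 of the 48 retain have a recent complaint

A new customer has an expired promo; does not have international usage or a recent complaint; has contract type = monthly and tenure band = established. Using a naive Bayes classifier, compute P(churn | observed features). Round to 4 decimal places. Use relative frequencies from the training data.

churn: (43/91) × (3/43) × (4/43) × (11/43) × (40/43) × (33/43) ≈ 0.000560058
retain: (48/91) × (6/48) × (5/48) × (17/48) × (27/48) × (34/48) ≈ 0.000969185
P(churn | x) = 0.000560058 / 0.001529243 ≈ 0.3662

0.3662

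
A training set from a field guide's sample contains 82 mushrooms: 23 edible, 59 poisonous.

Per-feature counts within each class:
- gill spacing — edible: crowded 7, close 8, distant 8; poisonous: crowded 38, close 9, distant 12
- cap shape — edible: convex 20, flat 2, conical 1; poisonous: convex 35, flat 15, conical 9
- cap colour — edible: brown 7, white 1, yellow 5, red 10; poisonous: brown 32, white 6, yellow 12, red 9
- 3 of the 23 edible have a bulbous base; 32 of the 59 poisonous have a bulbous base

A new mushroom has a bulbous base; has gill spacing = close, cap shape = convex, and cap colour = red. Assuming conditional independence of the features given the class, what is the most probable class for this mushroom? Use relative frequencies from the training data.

poisonous

edible: (23/82) × (8/23) × (20/23) × (10/23) × (3/23) ≈ 0.00481109
poisonous: (59/82) × (9/59) × (35/59) × (9/59) × (32/59) ≈ 0.00538683
Highest score → poisonous.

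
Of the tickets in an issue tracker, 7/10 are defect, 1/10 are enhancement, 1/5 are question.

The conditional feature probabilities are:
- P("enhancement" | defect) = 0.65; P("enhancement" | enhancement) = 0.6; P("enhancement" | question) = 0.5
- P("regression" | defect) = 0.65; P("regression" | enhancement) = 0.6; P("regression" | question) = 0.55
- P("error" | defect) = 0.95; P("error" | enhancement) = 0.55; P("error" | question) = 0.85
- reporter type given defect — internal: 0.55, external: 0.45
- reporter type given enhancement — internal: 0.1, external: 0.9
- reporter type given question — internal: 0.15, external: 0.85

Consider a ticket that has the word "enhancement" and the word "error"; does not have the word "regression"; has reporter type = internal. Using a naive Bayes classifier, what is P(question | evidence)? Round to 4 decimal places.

0.0636

defect: 0.7 × 0.65 × (1−0.65) × 0.95 × 0.55 = 0.083208125
enhancement: 0.1 × 0.6 × (1−0.6) × 0.55 × 0.1 = 0.00132
question: 0.2 × 0.5 × (1−0.55) × 0.85 × 0.15 = 0.0057375
P(question | x) = 0.0057375 / 0.090265625 ≈ 0.0636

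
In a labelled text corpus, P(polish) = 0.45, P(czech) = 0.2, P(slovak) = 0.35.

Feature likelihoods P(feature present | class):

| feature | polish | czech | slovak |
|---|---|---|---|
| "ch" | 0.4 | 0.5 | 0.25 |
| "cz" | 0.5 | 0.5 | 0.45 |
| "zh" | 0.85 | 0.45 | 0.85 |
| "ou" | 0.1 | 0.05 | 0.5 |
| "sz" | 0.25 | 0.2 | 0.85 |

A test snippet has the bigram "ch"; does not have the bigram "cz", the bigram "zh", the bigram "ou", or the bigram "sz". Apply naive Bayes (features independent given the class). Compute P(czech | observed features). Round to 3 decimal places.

0.684

polish: 0.45 × 0.4 × (1−0.5) × (1−0.85) × (1−0.1) × (1−0.25) = 0.0091125
czech: 0.2 × 0.5 × (1−0.5) × (1−0.45) × (1−0.05) × (1−0.2) = 0.0209
slovak: 0.35 × 0.25 × (1−0.45) × (1−0.85) × (1−0.5) × (1−0.85) = 0.00054140625
P(czech | x) = 0.0209 / 0.03055390625 ≈ 0.684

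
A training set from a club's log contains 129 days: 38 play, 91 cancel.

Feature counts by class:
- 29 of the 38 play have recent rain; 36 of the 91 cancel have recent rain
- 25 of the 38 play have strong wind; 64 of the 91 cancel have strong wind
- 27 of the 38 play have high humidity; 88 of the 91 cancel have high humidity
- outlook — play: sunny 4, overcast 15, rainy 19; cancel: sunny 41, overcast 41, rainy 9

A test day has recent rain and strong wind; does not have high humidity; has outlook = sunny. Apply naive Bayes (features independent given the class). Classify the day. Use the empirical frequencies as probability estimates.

play

play: (38/129) × (29/38) × (25/38) × (11/38) × (4/38) ≈ 0.00450661
cancel: (91/129) × (36/91) × (64/91) × (3/91) × (41/91) ≈ 0.00291524
Highest score → play.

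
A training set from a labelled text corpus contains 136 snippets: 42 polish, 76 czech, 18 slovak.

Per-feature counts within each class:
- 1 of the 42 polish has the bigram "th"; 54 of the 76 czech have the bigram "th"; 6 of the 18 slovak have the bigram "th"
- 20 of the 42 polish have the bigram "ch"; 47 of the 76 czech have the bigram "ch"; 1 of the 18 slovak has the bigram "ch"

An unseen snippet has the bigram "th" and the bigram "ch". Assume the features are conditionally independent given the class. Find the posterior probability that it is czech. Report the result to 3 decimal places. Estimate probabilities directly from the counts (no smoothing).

0.976

polish: (42/136) × (1/42) × (20/42) ≈ 0.0035014
czech: (76/136) × (54/76) × (47/76) ≈ 0.24555
slovak: (18/136) × (6/18) × (1/18) ≈ 0.00245098
P(czech | x) = 0.24555 / 0.25150238 ≈ 0.976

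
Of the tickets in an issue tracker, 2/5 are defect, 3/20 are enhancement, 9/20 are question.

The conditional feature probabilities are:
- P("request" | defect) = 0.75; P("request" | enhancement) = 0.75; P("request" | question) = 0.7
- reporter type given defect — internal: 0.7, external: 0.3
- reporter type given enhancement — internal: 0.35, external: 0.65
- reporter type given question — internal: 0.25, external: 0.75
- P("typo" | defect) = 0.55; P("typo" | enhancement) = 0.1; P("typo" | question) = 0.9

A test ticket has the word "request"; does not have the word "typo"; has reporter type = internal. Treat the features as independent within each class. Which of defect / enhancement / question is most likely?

defect: 0.4 × 0.75 × 0.7 × (1−0.55) = 0.0945
enhancement: 0.15 × 0.75 × 0.35 × (1−0.1) = 0.0354375
question: 0.45 × 0.7 × 0.25 × (1−0.9) = 0.007875
Highest score → defect.

defect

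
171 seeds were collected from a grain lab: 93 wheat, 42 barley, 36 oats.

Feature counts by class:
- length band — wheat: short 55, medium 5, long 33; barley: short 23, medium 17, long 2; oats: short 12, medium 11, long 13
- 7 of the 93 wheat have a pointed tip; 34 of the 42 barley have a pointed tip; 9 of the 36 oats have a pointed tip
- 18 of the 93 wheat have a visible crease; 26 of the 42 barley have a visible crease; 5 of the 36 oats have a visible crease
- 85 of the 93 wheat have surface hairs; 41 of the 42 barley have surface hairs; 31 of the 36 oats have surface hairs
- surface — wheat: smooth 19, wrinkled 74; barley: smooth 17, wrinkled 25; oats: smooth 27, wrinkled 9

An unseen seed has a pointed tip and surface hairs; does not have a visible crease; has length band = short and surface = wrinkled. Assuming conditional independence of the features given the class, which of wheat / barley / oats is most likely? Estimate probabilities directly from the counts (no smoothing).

wheat: (93/171) × (55/93) × (7/93) × (75/93) × (85/93) × (74/93) ≈ 0.0141986
barley: (42/171) × (23/42) × (34/42) × (16/42) × (41/42) × (25/42) ≈ 0.0241022
oats: (36/171) × (12/36) × (9/36) × (31/36) × (31/36) × (9/36) ≈ 0.00325225
Highest score → barley.

barley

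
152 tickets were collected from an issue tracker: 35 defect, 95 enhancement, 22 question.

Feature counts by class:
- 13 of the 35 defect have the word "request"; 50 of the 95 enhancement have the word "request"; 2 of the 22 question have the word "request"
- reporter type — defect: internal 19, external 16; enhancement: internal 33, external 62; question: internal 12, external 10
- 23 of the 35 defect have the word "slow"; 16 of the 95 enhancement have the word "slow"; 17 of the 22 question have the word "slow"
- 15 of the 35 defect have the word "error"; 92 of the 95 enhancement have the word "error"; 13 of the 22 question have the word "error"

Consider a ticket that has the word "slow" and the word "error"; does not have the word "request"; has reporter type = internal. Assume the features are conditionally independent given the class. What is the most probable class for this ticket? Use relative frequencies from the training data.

question

defect: (35/152) × (22/35) × (19/35) × (23/35) × (15/35) ≈ 0.0221283
enhancement: (95/152) × (45/95) × (33/95) × (16/95) × (92/95) ≈ 0.0167734
question: (22/152) × (20/22) × (12/22) × (17/22) × (13/22) ≈ 0.0327712
Highest score → question.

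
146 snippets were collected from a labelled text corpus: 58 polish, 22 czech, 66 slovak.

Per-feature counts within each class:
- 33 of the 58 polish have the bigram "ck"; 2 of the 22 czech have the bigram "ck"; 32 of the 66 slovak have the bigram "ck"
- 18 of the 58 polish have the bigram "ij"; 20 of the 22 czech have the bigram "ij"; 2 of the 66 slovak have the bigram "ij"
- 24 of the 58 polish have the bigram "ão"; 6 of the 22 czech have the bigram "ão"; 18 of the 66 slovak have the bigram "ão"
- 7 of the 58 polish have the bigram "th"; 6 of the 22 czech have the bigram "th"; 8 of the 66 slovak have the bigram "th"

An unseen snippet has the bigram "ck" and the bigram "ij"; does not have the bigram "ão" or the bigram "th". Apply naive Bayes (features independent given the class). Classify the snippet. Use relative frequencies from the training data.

polish: (58/146) × (33/58) × (18/58) × (34/58) × (51/58) ≈ 0.0361575
czech: (22/146) × (2/22) × (20/22) × (16/22) × (16/22) ≈ 0.00658687
slovak: (66/146) × (32/66) × (2/66) × (48/66) × (58/66) ≈ 0.00424487
Highest score → polish.

polish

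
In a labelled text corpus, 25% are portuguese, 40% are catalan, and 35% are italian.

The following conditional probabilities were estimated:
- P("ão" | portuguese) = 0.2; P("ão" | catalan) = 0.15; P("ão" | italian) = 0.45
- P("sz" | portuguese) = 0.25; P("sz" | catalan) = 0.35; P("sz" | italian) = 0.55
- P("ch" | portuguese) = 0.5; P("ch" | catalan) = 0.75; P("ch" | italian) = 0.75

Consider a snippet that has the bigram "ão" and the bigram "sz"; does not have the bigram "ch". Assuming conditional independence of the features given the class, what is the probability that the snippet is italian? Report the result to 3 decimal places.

portuguese: 0.25 × 0.2 × 0.25 × (1−0.5) = 0.00625
catalan: 0.4 × 0.15 × 0.35 × (1−0.75) = 0.00525
italian: 0.35 × 0.45 × 0.55 × (1−0.75) = 0.02165625
P(italian | x) = 0.02165625 / 0.03315625 ≈ 0.653

0.653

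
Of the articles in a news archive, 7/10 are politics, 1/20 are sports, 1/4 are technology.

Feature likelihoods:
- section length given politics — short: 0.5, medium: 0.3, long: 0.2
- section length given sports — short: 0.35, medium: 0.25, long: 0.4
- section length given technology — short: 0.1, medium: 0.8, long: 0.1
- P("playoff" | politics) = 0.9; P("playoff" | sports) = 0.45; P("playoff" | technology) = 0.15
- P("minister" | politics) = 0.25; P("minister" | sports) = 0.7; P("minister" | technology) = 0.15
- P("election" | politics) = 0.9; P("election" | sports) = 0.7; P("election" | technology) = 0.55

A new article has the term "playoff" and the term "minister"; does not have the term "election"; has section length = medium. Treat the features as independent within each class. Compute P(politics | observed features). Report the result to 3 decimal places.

0.596

politics: 0.7 × 0.3 × 0.9 × 0.25 × (1−0.9) = 0.004725
sports: 0.05 × 0.25 × 0.45 × 0.7 × (1−0.7) = 0.00118125
technology: 0.25 × 0.8 × 0.15 × 0.15 × (1−0.55) = 0.002025
P(politics | x) = 0.004725 / 0.00793125 ≈ 0.596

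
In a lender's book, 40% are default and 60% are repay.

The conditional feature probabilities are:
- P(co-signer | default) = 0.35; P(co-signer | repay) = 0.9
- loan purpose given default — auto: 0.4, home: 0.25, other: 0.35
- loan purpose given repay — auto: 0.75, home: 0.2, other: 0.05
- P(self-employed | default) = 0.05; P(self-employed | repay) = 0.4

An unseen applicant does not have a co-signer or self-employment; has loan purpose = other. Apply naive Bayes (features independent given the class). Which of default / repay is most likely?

default

default: 0.4 × (1−0.35) × 0.35 × (1−0.05) = 0.08645
repay: 0.6 × (1−0.9) × 0.05 × (1−0.4) = 0.0018
Highest score → default.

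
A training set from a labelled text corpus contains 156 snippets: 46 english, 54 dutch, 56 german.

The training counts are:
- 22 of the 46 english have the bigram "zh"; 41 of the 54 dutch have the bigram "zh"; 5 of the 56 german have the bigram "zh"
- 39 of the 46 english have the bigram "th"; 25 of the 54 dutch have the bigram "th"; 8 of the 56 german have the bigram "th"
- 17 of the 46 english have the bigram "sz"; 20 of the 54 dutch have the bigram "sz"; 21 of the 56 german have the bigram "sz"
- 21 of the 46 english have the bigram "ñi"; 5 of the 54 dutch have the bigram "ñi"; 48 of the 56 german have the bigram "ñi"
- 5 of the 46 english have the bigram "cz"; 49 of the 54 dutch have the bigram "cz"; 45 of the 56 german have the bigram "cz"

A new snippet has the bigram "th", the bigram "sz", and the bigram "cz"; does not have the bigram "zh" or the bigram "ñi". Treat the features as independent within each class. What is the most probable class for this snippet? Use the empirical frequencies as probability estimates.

dutch

english: (46/156) × (24/46) × (39/46) × (17/46) × (25/46) × (5/46) ≈ 0.0028476
dutch: (54/156) × (13/54) × (25/54) × (20/54) × (49/54) × (49/54) ≈ 0.0117654
german: (56/156) × (51/56) × (8/56) × (21/56) × (8/56) × (45/56) ≈ 0.00201051
Highest score → dutch.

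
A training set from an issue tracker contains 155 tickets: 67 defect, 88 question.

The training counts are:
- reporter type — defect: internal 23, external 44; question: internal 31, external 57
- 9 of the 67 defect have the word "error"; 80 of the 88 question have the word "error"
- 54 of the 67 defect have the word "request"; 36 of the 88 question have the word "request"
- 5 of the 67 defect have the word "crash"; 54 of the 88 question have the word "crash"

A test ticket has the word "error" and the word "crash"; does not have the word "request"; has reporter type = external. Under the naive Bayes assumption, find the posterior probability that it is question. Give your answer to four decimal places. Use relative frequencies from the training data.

0.9955

defect: (67/155) × (44/67) × (9/67) × (13/67) × (5/67) ≈ 0.000552144
question: (88/155) × (57/88) × (80/88) × (52/88) × (54/88) ≈ 0.121222
P(question | x) = 0.121222 / 0.121774144 ≈ 0.9955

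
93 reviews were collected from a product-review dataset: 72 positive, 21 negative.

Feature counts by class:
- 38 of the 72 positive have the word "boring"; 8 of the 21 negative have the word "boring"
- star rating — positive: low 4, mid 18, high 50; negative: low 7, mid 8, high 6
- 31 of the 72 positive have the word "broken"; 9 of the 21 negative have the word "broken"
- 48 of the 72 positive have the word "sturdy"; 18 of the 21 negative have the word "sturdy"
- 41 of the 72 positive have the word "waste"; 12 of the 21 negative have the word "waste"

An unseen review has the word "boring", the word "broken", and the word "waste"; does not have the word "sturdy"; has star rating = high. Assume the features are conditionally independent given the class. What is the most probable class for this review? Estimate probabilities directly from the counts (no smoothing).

positive

positive: (72/93) × (38/72) × (50/72) × (31/72) × (24/72) × (41/72) ≈ 0.0231898
negative: (21/93) × (8/21) × (6/21) × (9/21) × (3/21) × (12/21) ≈ 0.000859857
Highest score → positive.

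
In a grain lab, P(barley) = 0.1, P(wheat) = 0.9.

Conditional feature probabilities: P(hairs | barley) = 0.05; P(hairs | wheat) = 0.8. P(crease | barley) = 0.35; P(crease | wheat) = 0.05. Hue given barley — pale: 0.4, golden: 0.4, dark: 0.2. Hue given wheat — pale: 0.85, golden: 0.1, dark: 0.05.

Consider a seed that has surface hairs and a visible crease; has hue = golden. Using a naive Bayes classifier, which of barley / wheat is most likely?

wheat

barley: 0.1 × 0.05 × 0.35 × 0.4 = 0.0007
wheat: 0.9 × 0.8 × 0.05 × 0.1 = 0.0036
Highest score → wheat.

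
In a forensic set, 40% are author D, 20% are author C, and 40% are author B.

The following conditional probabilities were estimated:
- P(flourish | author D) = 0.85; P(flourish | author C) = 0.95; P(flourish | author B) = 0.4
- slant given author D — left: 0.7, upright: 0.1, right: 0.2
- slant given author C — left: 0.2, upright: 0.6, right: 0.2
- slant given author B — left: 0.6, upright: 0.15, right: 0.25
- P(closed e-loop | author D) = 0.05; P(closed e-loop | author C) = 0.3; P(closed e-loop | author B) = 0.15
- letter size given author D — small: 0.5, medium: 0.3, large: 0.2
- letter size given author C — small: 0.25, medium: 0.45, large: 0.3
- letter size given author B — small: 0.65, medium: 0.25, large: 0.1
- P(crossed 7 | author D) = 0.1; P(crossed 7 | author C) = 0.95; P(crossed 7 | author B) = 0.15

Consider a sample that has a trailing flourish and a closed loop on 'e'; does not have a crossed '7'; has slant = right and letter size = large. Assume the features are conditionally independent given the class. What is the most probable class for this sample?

author D

author D: 0.4 × 0.85 × 0.2 × 0.05 × 0.2 × (1−0.1) = 0.000612
author C: 0.2 × 0.95 × 0.2 × 0.3 × 0.3 × (1−0.95) = 0.000171
author B: 0.4 × 0.4 × 0.25 × 0.15 × 0.1 × (1−0.15) = 0.00051
Highest score → author D.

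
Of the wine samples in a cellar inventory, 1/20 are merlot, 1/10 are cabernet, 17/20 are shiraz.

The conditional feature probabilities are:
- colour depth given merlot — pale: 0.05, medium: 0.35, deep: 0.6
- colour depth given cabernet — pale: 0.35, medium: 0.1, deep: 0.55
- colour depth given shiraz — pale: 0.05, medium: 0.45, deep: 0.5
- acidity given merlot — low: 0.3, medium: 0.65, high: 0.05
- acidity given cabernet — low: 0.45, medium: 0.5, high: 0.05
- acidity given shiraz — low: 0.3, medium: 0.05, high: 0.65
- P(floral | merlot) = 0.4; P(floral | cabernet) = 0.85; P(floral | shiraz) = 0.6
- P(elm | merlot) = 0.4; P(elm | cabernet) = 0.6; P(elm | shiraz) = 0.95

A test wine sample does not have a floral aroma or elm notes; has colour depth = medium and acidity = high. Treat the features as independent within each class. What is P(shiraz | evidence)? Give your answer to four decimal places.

merlot: 0.05 × 0.35 × 0.05 × (1−0.4) × (1−0.4) = 0.000315
cabernet: 0.1 × 0.1 × 0.05 × (1−0.85) × (1−0.6) = 0.00003
shiraz: 0.85 × 0.45 × 0.65 × (1−0.6) × (1−0.95) = 0.0049725
P(shiraz | x) = 0.0049725 / 0.0053175 ≈ 0.9351

0.9351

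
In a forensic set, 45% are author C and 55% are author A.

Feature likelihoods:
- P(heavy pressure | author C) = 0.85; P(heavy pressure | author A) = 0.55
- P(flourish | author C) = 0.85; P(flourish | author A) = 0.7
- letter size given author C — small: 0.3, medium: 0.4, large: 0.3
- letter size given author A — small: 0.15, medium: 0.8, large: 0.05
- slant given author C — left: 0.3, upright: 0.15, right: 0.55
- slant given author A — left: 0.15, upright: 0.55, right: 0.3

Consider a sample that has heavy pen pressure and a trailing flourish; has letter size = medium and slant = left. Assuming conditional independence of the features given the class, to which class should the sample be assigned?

author C: 0.45 × 0.85 × 0.85 × 0.4 × 0.3 = 0.039015
author A: 0.55 × 0.55 × 0.7 × 0.8 × 0.15 = 0.02541
Highest score → author C.

author C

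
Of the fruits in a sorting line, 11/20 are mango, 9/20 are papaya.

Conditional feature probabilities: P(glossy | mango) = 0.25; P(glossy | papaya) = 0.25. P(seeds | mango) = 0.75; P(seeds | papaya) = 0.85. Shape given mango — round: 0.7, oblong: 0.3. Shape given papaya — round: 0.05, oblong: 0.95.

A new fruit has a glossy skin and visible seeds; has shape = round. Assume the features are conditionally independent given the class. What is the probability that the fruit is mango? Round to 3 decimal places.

0.938

mango: 0.55 × 0.25 × 0.75 × 0.7 = 0.0721875
papaya: 0.45 × 0.25 × 0.85 × 0.05 = 0.00478125
P(mango | x) = 0.0721875 / 0.07696875 ≈ 0.938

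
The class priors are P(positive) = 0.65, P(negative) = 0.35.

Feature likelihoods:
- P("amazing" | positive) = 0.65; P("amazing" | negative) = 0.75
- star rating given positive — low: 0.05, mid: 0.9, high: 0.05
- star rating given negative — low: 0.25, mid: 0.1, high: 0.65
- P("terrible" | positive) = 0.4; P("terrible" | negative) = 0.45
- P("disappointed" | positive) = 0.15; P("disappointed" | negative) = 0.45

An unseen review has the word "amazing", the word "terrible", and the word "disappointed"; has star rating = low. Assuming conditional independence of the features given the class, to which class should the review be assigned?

negative

positive: 0.65 × 0.65 × 0.05 × 0.4 × 0.15 = 0.0012675
negative: 0.35 × 0.75 × 0.25 × 0.45 × 0.45 = 0.0132890625
Highest score → negative.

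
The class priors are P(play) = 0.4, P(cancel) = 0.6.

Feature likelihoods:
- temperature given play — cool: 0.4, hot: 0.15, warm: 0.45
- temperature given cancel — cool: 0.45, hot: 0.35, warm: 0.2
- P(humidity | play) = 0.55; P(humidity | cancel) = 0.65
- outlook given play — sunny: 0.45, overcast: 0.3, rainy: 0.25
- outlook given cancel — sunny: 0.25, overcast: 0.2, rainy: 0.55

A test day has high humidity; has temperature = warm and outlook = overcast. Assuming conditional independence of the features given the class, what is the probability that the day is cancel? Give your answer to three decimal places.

0.344

play: 0.4 × 0.45 × 0.55 × 0.3 = 0.0297
cancel: 0.6 × 0.2 × 0.65 × 0.2 = 0.0156
P(cancel | x) = 0.0156 / 0.0453 ≈ 0.344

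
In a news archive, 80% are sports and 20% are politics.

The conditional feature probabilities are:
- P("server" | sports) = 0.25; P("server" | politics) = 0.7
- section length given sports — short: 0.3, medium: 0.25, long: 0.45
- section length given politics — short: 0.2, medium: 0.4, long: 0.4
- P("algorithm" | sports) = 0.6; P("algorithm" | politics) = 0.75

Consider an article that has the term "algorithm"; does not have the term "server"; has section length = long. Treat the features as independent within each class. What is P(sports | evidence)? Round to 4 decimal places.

0.9000

sports: 0.8 × (1−0.25) × 0.45 × 0.6 = 0.162
politics: 0.2 × (1−0.7) × 0.4 × 0.75 = 0.018
P(sports | x) = 0.162 / 0.18 ≈ 0.9000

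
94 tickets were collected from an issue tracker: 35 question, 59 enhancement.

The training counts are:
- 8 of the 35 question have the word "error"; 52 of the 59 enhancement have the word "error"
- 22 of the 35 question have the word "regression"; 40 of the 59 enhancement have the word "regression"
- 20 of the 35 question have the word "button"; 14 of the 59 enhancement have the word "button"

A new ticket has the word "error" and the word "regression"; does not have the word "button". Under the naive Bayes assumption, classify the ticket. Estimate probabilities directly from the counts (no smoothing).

enhancement

question: (35/94) × (8/35) × (22/35) × (15/35) ≈ 0.0229266
enhancement: (59/94) × (52/59) × (40/59) × (45/59) ≈ 0.286051
Highest score → enhancement.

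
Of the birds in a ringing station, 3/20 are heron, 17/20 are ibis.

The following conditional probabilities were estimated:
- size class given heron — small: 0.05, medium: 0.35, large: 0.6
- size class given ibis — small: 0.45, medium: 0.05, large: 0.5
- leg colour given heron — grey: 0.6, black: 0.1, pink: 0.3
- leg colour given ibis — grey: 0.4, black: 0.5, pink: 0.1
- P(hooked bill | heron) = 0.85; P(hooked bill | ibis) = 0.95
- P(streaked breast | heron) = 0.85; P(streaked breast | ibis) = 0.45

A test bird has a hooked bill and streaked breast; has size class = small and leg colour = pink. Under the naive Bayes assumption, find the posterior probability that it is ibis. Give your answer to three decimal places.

heron: 0.15 × 0.05 × 0.3 × 0.85 × 0.85 = 0.001625625
ibis: 0.85 × 0.45 × 0.1 × 0.95 × 0.45 = 0.016351875
P(ibis | x) = 0.016351875 / 0.0179775 ≈ 0.910

0.910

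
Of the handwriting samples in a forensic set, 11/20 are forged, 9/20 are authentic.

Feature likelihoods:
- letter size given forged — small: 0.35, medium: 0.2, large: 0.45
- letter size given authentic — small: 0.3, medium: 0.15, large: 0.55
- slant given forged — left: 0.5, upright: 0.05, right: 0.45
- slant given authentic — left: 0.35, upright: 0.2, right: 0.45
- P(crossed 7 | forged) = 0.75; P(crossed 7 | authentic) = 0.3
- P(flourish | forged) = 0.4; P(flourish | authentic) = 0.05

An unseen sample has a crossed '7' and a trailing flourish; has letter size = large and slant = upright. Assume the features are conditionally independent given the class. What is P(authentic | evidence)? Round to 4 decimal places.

0.1667

forged: 0.55 × 0.45 × 0.05 × 0.75 × 0.4 = 0.0037125
authentic: 0.45 × 0.55 × 0.2 × 0.3 × 0.05 = 0.0007425
P(authentic | x) = 0.0007425 / 0.004455 ≈ 0.1667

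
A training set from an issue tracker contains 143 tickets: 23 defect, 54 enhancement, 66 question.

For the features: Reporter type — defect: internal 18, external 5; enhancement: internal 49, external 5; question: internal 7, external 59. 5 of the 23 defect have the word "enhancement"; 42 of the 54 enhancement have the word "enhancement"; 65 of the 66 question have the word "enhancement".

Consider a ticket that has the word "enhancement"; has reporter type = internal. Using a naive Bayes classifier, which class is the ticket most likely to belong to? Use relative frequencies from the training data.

enhancement

defect: (23/143) × (18/23) × (5/23) ≈ 0.0273639
enhancement: (54/143) × (49/54) × (42/54) ≈ 0.266511
question: (66/143) × (7/66) × (65/66) ≈ 0.0482094
Highest score → enhancement.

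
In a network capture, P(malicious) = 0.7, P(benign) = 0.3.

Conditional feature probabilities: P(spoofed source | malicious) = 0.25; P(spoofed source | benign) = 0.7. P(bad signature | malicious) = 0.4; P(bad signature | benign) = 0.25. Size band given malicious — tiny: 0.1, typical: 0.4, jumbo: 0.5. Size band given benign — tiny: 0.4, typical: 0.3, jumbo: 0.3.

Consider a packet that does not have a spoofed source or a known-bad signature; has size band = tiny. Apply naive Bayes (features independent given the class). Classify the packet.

malicious

malicious: 0.7 × (1−0.25) × (1−0.4) × 0.1 = 0.0315
benign: 0.3 × (1−0.7) × (1−0.25) × 0.4 = 0.027
Highest score → malicious.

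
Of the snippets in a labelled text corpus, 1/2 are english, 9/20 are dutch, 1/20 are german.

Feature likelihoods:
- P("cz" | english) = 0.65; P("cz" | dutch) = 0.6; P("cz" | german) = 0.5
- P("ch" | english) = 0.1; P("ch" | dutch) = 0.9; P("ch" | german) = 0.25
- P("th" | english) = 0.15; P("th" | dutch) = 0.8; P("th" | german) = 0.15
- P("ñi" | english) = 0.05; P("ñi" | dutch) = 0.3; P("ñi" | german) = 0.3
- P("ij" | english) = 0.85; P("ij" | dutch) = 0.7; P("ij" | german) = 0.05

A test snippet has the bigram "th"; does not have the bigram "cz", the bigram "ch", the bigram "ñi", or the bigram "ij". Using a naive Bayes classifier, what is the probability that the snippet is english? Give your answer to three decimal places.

0.408

english: 0.5 × (1−0.65) × (1−0.1) × 0.15 × (1−0.05) × (1−0.85) = 0.0033665625
dutch: 0.45 × (1−0.6) × (1−0.9) × 0.8 × (1−0.3) × (1−0.7) = 0.003024
german: 0.05 × (1−0.5) × (1−0.25) × 0.15 × (1−0.3) × (1−0.05) = 0.0018703125
P(english | x) = 0.0033665625 / 0.008260875 ≈ 0.408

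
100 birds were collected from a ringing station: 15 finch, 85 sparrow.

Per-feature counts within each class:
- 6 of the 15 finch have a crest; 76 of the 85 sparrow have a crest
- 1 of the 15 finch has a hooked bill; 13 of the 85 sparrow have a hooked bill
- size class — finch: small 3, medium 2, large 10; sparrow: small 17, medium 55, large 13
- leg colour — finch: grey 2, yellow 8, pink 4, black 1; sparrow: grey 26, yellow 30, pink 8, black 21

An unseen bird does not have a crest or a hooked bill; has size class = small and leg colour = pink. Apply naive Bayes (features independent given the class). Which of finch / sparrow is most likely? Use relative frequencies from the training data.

finch

finch: (15/100) × (9/15) × (14/15) × (3/15) × (4/15) = 0.00448
sparrow: (85/100) × (9/85) × (72/85) × (17/85) × (8/85) ≈ 0.00143502
Highest score → finch.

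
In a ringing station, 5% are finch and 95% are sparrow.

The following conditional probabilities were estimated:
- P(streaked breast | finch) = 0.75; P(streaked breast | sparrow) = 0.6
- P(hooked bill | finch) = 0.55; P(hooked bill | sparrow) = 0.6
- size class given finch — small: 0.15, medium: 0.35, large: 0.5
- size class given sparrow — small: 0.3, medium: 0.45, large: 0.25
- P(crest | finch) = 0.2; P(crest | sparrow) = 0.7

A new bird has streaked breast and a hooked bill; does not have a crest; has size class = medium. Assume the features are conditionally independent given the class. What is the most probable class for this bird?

sparrow

finch: 0.05 × 0.75 × 0.55 × 0.35 × (1−0.2) = 0.005775
sparrow: 0.95 × 0.6 × 0.6 × 0.45 × (1−0.7) = 0.04617
Highest score → sparrow.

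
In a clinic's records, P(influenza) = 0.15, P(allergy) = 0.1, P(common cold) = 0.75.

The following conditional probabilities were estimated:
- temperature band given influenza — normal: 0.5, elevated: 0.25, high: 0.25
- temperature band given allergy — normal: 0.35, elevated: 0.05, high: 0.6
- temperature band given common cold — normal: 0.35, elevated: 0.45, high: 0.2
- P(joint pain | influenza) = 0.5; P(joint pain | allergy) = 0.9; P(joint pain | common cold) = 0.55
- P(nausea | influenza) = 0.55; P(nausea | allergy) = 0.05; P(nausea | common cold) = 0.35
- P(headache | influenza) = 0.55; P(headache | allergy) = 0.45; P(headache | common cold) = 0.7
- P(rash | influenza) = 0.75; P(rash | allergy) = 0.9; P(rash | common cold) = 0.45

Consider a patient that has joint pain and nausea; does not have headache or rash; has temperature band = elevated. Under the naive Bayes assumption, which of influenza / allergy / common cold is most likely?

influenza: 0.15 × 0.25 × 0.5 × 0.55 × (1−0.55) × (1−0.75) = 0.00116015625
allergy: 0.1 × 0.05 × 0.9 × 0.05 × (1−0.45) × (1−0.9) = 0.000012375
common cold: 0.75 × 0.45 × 0.55 × 0.35 × (1−0.7) × (1−0.45) = 0.01071984375
Highest score → common cold.

common cold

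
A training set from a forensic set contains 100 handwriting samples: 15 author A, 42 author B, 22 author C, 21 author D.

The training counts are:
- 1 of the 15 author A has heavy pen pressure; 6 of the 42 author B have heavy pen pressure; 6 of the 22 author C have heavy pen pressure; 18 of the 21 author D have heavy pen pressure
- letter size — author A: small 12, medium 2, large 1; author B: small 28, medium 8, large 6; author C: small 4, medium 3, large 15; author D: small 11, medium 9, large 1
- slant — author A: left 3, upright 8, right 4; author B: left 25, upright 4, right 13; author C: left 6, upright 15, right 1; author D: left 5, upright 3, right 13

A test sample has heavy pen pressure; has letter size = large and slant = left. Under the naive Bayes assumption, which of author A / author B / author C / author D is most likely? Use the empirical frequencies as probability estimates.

author A: (15/100) × (1/15) × (1/15) × (3/15) ≈ 0.000133333
author B: (42/100) × (6/42) × (6/42) × (25/42) ≈ 0.00510204
author C: (22/100) × (6/22) × (15/22) × (6/22) ≈ 0.011157
author D: (21/100) × (18/21) × (1/21) × (5/21) ≈ 0.00204082
Highest score → author C.

author C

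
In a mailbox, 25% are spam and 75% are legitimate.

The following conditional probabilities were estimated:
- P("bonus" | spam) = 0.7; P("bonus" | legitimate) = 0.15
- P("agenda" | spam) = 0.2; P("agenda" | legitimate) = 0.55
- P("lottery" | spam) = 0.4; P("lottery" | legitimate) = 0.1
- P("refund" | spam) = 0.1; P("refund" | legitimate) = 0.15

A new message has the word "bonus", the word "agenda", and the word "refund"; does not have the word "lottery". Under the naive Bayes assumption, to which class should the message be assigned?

spam: 0.25 × 0.7 × 0.2 × (1−0.4) × 0.1 = 0.0021
legitimate: 0.75 × 0.15 × 0.55 × (1−0.1) × 0.15 = 0.008353125
Highest score → legitimate.

legitimate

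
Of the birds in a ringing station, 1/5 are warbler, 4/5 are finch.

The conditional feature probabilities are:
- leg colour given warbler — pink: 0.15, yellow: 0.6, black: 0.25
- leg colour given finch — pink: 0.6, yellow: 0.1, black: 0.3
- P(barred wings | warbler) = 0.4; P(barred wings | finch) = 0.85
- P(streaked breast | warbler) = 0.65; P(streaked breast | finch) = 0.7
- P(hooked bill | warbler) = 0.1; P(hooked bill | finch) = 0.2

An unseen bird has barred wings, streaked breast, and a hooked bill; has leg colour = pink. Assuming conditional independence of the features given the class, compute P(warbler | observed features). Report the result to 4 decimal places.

warbler: 0.2 × 0.15 × 0.4 × 0.65 × 0.1 = 0.00078
finch: 0.8 × 0.6 × 0.85 × 0.7 × 0.2 = 0.05712
P(warbler | x) = 0.00078 / 0.0579 ≈ 0.0135

0.0135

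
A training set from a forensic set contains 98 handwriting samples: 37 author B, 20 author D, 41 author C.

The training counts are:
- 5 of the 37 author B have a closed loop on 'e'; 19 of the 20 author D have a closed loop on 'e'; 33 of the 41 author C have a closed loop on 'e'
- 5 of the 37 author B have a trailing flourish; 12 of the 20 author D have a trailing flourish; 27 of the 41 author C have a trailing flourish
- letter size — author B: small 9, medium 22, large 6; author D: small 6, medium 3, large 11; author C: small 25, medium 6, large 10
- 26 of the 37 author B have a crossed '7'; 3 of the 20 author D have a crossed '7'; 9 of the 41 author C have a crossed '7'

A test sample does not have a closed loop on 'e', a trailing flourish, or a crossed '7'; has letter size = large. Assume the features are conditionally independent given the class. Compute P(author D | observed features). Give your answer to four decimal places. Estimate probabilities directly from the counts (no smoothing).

author B: (37/98) × (32/37) × (32/37) × (6/37) × (11/37) ≈ 0.0136148
author D: (20/98) × (1/20) × (8/20) × (11/20) × (17/20) ≈ 0.00190816
author C: (41/98) × (8/41) × (14/41) × (10/41) × (32/41) ≈ 0.00530628
P(author D | x) = 0.00190816 / 0.02082924 ≈ 0.0916

0.0916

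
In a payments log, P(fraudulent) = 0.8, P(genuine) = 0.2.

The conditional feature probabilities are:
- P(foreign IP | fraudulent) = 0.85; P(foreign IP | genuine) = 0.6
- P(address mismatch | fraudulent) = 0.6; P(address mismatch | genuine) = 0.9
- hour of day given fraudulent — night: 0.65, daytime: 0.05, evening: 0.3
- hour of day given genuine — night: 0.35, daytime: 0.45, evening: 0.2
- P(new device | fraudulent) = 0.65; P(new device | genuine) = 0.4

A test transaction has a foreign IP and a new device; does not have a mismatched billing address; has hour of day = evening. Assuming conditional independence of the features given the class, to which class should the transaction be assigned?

fraudulent: 0.8 × 0.85 × (1−0.6) × 0.3 × 0.65 = 0.05304
genuine: 0.2 × 0.6 × (1−0.9) × 0.2 × 0.4 = 0.00096
Highest score → fraudulent.

fraudulent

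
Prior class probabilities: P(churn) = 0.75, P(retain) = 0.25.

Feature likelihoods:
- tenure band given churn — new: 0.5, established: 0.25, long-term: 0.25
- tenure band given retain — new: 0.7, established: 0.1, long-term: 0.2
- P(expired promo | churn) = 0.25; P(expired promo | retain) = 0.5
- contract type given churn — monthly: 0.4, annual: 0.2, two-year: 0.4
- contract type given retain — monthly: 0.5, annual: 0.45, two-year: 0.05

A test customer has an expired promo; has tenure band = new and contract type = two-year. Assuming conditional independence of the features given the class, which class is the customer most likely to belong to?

churn

churn: 0.75 × 0.5 × 0.25 × 0.4 = 0.0375
retain: 0.25 × 0.7 × 0.5 × 0.05 = 0.004375
Highest score → churn.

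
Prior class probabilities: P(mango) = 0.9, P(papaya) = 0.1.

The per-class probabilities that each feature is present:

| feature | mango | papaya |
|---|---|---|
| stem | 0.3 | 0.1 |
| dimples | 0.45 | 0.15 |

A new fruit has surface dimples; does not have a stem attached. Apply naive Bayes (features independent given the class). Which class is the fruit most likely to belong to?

mango

mango: 0.9 × (1−0.3) × 0.45 = 0.2835
papaya: 0.1 × (1−0.1) × 0.15 = 0.0135
Highest score → mango.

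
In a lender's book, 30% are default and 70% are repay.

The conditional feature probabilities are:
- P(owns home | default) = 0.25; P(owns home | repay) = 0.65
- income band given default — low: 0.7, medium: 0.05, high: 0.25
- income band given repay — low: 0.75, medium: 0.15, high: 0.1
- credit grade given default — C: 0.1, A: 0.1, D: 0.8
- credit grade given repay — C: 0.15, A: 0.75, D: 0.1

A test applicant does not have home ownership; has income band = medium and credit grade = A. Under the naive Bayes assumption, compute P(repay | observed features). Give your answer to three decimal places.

default: 0.3 × (1−0.25) × 0.05 × 0.1 = 0.001125
repay: 0.7 × (1−0.65) × 0.15 × 0.75 = 0.0275625
P(repay | x) = 0.0275625 / 0.0286875 ≈ 0.961

0.961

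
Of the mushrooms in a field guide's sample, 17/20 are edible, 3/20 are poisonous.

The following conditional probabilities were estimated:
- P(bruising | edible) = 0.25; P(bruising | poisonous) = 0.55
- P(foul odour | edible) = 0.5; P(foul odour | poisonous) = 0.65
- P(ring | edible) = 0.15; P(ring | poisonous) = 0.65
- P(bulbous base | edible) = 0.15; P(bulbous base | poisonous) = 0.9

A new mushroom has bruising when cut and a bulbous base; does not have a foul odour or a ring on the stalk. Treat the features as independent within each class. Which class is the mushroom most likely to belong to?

edible

edible: 0.85 × 0.25 × (1−0.5) × (1−0.15) × 0.15 = 0.013546875
poisonous: 0.15 × 0.55 × (1−0.65) × (1−0.65) × 0.9 = 0.009095625
Highest score → edible.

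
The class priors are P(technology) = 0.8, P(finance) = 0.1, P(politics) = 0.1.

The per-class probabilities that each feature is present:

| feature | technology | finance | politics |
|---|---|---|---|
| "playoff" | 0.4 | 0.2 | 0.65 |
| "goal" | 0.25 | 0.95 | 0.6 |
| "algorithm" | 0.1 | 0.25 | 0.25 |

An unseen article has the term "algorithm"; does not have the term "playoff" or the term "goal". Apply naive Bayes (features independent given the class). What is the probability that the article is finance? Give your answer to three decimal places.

technology: 0.8 × (1−0.4) × (1−0.25) × 0.1 = 0.036
finance: 0.1 × (1−0.2) × (1−0.95) × 0.25 = 0.001
politics: 0.1 × (1−0.65) × (1−0.6) × 0.25 = 0.0035
P(finance | x) = 0.001 / 0.0405 ≈ 0.025

0.025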